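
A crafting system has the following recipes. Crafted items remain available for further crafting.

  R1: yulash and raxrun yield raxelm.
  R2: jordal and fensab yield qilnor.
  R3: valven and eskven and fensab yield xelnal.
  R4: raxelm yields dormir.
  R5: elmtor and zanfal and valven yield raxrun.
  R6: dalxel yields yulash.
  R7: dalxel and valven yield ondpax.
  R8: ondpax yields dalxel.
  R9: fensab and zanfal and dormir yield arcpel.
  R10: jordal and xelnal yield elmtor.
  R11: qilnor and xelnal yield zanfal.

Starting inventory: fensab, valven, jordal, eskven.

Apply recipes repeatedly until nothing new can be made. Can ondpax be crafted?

ondpax would need dalxel and valven (R7), but dalxel is never obtained.

No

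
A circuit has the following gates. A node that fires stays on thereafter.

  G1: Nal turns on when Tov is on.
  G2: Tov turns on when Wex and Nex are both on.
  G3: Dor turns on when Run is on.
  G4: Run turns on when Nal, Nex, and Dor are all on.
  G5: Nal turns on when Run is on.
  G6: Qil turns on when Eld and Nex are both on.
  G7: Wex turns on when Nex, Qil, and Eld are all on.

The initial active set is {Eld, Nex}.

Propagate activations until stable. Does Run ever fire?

No

Run would need Nal, Nex, and Dor (G4), but Dor never turns on.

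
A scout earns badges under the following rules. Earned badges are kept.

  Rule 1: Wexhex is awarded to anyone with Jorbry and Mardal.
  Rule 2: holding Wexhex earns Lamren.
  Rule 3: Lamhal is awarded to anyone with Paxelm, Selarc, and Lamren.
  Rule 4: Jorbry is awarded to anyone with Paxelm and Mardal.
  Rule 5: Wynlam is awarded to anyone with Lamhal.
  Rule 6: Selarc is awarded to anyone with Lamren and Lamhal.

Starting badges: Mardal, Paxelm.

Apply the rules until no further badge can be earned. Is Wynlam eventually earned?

Wynlam would need Lamhal (Rule 5), but Lamhal is never earned.

No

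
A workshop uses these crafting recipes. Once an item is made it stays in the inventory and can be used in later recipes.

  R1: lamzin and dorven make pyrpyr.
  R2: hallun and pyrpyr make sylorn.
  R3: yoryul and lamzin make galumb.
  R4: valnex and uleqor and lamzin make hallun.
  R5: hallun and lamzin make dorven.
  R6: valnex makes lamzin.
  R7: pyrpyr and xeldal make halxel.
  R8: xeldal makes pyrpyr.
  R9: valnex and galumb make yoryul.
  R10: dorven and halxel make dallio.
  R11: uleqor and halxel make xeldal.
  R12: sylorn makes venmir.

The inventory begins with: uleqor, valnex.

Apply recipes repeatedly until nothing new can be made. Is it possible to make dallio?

No

dallio would need dorven and halxel (R10), but halxel is never obtained.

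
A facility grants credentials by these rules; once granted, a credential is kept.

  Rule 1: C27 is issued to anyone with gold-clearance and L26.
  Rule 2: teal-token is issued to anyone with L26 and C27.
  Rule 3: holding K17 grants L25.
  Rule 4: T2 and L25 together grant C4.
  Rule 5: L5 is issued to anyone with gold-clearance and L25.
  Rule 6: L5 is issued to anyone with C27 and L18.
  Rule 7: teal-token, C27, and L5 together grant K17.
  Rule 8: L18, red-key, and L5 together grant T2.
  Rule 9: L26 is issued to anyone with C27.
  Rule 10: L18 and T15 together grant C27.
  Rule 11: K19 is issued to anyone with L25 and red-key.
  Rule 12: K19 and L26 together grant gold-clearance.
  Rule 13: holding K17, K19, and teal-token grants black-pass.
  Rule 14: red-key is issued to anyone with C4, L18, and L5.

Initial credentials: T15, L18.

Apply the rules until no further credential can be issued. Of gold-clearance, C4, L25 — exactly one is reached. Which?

L25

Holding L18 and T15 grants C27 (Rule 10).
Holding C27 grants L26 (Rule 9).
Holding C27 and L18 grants L5 (Rule 6).
Holding L26 and C27 grants teal-token (Rule 2).
Holding teal-token, C27, and L5 grants K17 (Rule 7).
Holding K17 grants L25 (Rule 3).
C4 would need T2 and L25 (Rule 4), but T2 is never granted. gold-clearance would need K19 and L26 (Rule 12), but K19 is never granted.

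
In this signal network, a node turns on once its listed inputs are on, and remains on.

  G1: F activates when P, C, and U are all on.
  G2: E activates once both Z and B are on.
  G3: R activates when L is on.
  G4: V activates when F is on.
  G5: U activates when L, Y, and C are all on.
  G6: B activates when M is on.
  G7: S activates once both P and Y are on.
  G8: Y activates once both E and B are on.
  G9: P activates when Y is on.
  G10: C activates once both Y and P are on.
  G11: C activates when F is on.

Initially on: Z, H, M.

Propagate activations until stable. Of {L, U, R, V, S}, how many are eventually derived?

M is on, so B activates (G6).
Z and B are on, so E activates (G2).
G8: E and B on → Y on.
G9: Y on → P on.
G7: P and Y on → S on.
No rule produces L, and it is not given.
U would need L, Y, and C (G5), but L never turns on.
R would need L (G3), but L never turns on.
V would need F (G4), but F never turns on.
S: reached.
Reached: S — 1 of the 5.

1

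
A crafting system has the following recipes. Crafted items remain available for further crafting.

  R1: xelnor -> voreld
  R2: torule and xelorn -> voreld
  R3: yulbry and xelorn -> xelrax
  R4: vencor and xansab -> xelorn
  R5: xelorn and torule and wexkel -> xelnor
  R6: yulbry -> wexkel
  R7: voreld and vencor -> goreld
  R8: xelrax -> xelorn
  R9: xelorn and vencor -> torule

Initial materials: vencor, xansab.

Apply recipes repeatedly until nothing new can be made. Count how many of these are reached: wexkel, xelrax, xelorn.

Using R4, vencor and xansab make xelorn.
wexkel would need yulbry (R6), but yulbry is never obtained.
xelrax would need yulbry and xelorn (R3), but yulbry is never obtained.
xelorn: reached.
Reached: xelorn — 1 of the 3.

1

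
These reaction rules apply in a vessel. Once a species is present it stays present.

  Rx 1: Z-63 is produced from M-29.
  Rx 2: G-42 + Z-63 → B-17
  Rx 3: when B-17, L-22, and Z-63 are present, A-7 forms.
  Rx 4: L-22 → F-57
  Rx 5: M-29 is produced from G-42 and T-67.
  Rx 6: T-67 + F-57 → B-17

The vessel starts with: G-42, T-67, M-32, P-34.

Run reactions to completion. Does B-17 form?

Yes

G-42 and T-67 present → M-29 forms (Rx 5).
M-29 present → Z-63 forms (Rx 1).
G-42 and Z-63 present → B-17 forms (Rx 2).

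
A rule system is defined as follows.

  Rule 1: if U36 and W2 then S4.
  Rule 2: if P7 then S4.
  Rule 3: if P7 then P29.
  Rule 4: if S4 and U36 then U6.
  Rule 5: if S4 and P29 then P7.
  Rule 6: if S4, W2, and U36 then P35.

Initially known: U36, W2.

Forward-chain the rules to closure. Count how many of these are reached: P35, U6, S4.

From U36 and W2, Rule 1 gives S4.
S4, W2, and U36 hold, so P35 follows (Rule 6).
From S4 and U36, Rule 4 gives U6.
P35: reached.
U6: reached.
S4: reached.
All 3 are reached.

3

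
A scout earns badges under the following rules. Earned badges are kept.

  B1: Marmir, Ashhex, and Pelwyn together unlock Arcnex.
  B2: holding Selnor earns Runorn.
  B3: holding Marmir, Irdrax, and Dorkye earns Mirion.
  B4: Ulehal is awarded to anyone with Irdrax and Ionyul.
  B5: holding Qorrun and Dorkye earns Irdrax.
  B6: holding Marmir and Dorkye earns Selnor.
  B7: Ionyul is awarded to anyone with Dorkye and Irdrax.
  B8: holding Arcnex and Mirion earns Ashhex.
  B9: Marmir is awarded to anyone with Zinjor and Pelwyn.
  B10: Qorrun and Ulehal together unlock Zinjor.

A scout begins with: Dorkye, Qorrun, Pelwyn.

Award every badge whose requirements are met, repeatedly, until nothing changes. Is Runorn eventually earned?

With Qorrun and Dorkye, Irdrax is earned (B5).
With Dorkye and Irdrax, Ionyul is earned (B7).
With Irdrax and Ionyul, Ulehal is earned (B4).
With Qorrun and Ulehal, Zinjor is earned (B10).
With Zinjor and Pelwyn, Marmir is earned (B9).
With Marmir and Dorkye, Selnor is earned (B6).
With Selnor, Runorn is earned (B2).

Yes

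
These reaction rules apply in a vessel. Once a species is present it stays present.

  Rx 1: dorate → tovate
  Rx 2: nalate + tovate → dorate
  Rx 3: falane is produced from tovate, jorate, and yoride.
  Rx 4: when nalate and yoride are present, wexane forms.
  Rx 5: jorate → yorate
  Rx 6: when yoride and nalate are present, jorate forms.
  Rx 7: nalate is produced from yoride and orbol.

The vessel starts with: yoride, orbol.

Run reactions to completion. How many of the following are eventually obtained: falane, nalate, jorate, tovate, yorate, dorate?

3

yoride and orbol present → nalate forms (Rx 7).
yoride and nalate present → jorate forms (Rx 6).
jorate present → yorate forms (Rx 5).
falane would need tovate, jorate, and yoride (Rx 3), but tovate never forms.
nalate: reached.
jorate: reached.
tovate would need dorate (Rx 1), but dorate never forms.
yorate: reached.
dorate would need nalate and tovate (Rx 2), but tovate never forms.
Reached: nalate, jorate, and yorate — 3 of the 6.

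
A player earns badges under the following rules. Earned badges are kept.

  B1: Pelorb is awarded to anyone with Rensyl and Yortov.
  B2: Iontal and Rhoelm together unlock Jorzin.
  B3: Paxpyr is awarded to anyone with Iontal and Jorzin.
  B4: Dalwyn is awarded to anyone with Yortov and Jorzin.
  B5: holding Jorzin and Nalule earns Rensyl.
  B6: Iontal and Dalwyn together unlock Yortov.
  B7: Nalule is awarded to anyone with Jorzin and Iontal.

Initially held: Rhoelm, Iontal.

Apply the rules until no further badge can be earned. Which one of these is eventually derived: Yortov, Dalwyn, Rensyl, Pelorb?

Rensyl

With Iontal and Rhoelm, Jorzin is earned (B2).
With Jorzin and Iontal, Nalule is earned (B7).
With Jorzin and Nalule, Rensyl is earned (B5).
Yortov would need Iontal and Dalwyn (B6), but Dalwyn is never earned. Dalwyn would need Yortov and Jorzin (B4), but Yortov is never earned. Pelorb would need Rensyl and Yortov (B1), but Yortov is never earned.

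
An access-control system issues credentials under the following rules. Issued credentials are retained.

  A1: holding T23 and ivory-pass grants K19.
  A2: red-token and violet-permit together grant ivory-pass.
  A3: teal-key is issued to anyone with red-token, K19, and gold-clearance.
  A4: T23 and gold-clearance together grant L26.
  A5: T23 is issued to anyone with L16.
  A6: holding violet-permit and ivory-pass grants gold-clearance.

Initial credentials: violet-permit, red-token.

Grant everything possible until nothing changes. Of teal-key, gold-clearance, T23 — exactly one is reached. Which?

gold-clearance

Holding red-token and violet-permit grants ivory-pass (A2).
Holding violet-permit and ivory-pass grants gold-clearance (A6).
T23 would need L16 (A5), but L16 is never granted. teal-key would need red-token, K19, and gold-clearance (A3), but K19 is never granted.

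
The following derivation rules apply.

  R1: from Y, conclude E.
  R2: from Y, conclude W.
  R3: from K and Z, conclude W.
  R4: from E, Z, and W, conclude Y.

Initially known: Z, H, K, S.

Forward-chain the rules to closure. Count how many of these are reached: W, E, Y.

K and Z hold, so W follows (R3).
W: reached.
E would need Y (R1), but Y is never established.
Y would need E, Z, and W (R4), but E is never established.
Reached: W — 1 of the 3.

1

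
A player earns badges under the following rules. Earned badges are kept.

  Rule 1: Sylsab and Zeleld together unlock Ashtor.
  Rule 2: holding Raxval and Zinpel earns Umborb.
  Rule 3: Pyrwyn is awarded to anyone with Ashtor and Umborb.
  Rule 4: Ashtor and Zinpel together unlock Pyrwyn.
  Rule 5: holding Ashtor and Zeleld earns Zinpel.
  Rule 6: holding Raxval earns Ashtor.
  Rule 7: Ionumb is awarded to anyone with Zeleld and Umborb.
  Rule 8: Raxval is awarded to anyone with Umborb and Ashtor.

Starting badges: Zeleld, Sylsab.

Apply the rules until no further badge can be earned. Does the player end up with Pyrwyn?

Yes

With Sylsab and Zeleld, Ashtor is earned (Rule 1).
With Ashtor and Zeleld, Zinpel is earned (Rule 5).
With Ashtor and Zinpel, Pyrwyn is earned (Rule 4).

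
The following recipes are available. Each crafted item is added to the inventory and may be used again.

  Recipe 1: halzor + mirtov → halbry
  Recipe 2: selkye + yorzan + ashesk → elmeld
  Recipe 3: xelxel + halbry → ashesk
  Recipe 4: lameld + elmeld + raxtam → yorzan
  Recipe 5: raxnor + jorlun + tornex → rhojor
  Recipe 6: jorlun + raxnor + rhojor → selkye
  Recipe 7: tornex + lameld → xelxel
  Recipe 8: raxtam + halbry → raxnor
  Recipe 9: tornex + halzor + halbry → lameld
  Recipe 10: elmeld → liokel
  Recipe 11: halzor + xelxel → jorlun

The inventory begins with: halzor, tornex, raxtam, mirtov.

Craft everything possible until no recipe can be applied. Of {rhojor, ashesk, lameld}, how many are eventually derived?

3

halzor + mirtov → halbry (Recipe 1).
Using Recipe 8, raxtam and halbry make raxnor.
Using Recipe 9, tornex, halzor, and halbry make lameld.
tornex + lameld → xelxel (Recipe 7).
xelxel + halbry → ashesk (Recipe 3).
Using Recipe 11, halzor and xelxel make jorlun.
Using Recipe 5, raxnor, jorlun, and tornex make rhojor.
rhojor: reached.
ashesk: reached.
lameld: reached.
All 3 are reached.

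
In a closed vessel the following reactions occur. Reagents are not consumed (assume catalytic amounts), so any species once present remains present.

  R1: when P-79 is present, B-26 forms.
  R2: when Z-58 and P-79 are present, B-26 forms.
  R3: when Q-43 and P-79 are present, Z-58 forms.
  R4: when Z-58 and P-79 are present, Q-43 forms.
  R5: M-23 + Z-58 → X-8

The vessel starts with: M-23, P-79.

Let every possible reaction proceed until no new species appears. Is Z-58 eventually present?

Z-58 would need Q-43 and P-79 (R3), but Q-43 never forms.

No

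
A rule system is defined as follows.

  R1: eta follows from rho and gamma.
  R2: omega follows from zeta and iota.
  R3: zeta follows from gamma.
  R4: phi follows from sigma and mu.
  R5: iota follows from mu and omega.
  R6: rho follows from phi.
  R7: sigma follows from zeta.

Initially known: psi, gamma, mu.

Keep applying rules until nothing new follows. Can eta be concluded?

From gamma, R3 gives zeta.
From zeta, R7 gives sigma.
sigma and mu hold, so phi follows (R4).
phi holds, so rho follows (R6).
From rho and gamma, R1 gives eta.

Yes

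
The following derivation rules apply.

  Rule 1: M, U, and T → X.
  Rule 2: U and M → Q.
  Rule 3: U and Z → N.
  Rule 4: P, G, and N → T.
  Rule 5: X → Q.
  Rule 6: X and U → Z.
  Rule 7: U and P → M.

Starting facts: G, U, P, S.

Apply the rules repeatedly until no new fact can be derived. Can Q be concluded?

Yes

From U and P, Rule 7 gives M.
U and M hold, so Q follows (Rule 2).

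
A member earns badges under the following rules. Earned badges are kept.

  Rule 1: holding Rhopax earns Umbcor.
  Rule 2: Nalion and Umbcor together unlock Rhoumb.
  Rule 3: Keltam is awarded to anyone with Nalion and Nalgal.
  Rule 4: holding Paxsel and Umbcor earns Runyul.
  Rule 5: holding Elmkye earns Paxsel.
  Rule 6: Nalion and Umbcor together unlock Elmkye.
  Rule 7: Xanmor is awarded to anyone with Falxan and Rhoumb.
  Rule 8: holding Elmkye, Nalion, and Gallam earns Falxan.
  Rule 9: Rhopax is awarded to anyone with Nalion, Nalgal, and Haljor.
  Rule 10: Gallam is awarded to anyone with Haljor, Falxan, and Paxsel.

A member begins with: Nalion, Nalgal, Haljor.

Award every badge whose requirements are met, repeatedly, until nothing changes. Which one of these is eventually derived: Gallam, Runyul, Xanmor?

Runyul

With Nalion, Nalgal, and Haljor, Rhopax is earned (Rule 9).
With Rhopax, Umbcor is earned (Rule 1).
With Nalion and Umbcor, Elmkye is earned (Rule 6).
With Elmkye, Paxsel is earned (Rule 5).
With Paxsel and Umbcor, Runyul is earned (Rule 4).
Xanmor would need Falxan and Rhoumb (Rule 7), but Falxan is never earned. Gallam would need Haljor, Falxan, and Paxsel (Rule 10), but Falxan is never earned.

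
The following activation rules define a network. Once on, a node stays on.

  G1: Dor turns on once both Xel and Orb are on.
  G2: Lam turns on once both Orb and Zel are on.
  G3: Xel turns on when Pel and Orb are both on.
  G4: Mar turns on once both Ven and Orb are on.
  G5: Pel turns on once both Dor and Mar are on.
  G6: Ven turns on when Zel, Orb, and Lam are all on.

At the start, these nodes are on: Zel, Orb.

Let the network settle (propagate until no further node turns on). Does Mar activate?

Orb and Zel are on, so Lam turns on (G2).
Zel, Orb, and Lam are on, so Ven turns on (G6).
G4: Ven and Orb on → Mar on.

Yes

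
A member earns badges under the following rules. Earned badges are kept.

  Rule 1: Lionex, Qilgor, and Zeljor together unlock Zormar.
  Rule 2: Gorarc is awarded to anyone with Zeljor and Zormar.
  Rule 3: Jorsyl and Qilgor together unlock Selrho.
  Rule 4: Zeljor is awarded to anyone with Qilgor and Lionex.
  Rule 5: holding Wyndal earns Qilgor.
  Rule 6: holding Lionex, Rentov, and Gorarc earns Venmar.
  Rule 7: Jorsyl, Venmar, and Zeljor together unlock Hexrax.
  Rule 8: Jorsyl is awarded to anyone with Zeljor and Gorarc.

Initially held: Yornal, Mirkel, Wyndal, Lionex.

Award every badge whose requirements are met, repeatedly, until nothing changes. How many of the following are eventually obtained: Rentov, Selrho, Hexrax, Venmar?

With Wyndal, Qilgor is earned (Rule 5).
With Qilgor and Lionex, Zeljor is earned (Rule 4).
With Lionex, Qilgor, and Zeljor, Zormar is earned (Rule 1).
With Zeljor and Zormar, Gorarc is earned (Rule 2).
With Zeljor and Gorarc, Jorsyl is earned (Rule 8).
With Jorsyl and Qilgor, Selrho is earned (Rule 3).
No rule produces Rentov, and it is not given.
Selrho: reached.
Hexrax would need Jorsyl, Venmar, and Zeljor (Rule 7), but Venmar is never earned.
Venmar would need Lionex, Rentov, and Gorarc (Rule 6), but Rentov is never earned.
Reached: Selrho — 1 of the 4.

1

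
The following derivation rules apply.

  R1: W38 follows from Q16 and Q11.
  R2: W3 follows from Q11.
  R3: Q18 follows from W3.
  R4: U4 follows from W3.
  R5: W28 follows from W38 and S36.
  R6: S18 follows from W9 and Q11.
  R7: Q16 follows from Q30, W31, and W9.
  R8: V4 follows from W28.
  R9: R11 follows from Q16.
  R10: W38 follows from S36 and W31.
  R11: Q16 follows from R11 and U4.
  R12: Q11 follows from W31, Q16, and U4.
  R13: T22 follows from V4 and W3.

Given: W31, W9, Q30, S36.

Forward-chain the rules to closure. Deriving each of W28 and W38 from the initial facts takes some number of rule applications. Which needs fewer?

W38: From S36 and W31, R10 gives W38. [1 rule application]
W28: S36 and W31 hold, so W38 follows (R10). From W38 and S36, R5 gives W28. [2 rule applications]
W38 needs fewer.

W38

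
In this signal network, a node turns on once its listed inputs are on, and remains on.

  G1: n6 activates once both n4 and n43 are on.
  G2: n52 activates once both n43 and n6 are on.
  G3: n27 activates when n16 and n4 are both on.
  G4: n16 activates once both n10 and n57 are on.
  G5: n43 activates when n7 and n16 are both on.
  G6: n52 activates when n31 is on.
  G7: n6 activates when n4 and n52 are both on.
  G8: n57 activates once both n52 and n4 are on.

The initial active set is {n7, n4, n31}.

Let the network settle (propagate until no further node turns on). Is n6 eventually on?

n31 is on, so n52 activates (G6).
G7: n4 and n52 on → n6 on.

Yes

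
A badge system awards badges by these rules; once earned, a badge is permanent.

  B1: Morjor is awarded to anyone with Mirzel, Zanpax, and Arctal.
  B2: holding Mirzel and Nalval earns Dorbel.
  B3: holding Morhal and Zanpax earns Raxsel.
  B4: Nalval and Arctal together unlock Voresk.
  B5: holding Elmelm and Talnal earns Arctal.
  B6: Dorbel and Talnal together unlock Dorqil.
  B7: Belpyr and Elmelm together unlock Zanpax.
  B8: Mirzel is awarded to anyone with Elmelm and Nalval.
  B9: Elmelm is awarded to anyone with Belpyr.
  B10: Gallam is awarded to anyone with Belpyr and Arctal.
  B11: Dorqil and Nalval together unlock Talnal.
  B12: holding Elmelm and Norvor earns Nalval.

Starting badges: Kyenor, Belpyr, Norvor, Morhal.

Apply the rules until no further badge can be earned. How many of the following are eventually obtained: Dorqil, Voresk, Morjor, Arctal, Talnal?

0

Dorqil would need Dorbel and Talnal (B6), but Talnal is never earned.
Voresk would need Nalval and Arctal (B4), but Arctal is never earned.
Morjor would need Mirzel, Zanpax, and Arctal (B1), but Arctal is never earned.
Arctal would need Elmelm and Talnal (B5), but Talnal is never earned.
Talnal would need Dorqil and Nalval (B11), but Dorqil is never earned.
None of the 5 are reached.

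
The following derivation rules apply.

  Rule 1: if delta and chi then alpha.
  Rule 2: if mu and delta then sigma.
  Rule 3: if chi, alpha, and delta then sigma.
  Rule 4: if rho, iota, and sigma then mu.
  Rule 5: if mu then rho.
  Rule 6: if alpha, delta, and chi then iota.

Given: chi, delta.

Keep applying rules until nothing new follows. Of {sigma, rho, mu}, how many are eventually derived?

1

delta and chi hold, so alpha follows (Rule 1).
chi, alpha, and delta hold, so sigma follows (Rule 3).
sigma: reached.
rho would need mu (Rule 5), but mu is never established.
mu would need rho, iota, and sigma (Rule 4), but rho is never established.
Reached: sigma — 1 of the 3.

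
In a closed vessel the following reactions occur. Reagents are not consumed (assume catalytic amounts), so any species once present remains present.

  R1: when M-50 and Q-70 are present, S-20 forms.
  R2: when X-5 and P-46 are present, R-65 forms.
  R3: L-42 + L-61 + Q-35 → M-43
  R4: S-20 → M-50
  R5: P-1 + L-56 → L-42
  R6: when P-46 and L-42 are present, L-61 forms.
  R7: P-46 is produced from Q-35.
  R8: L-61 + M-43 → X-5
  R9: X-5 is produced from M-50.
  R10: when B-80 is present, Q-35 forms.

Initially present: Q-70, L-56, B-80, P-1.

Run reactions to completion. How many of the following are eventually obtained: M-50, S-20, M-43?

B-80 present → Q-35 forms (R10).
P-1 and L-56 present → L-42 forms (R5).
Q-35 present → P-46 forms (R7).
P-46 and L-42 present → L-61 forms (R6).
L-42, L-61, and Q-35 present → M-43 forms (R3).
M-50 would need S-20 (R4), but S-20 never forms.
S-20 would need M-50 and Q-70 (R1), but M-50 never forms.
M-43: reached.
Reached: M-43 — 1 of the 3.

1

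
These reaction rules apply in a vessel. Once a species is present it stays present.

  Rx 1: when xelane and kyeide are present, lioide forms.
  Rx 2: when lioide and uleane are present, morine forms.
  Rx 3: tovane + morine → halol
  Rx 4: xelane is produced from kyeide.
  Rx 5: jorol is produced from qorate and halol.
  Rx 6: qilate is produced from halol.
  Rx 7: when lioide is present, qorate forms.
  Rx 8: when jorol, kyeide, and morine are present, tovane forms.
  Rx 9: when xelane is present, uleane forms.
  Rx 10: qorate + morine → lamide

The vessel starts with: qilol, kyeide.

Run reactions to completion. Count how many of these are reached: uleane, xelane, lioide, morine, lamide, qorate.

kyeide present → xelane forms (Rx 4).
xelane and kyeide present → lioide forms (Rx 1).
xelane present → uleane forms (Rx 9).
lioide and uleane present → morine forms (Rx 2).
lioide present → qorate forms (Rx 7).
qorate and morine present → lamide forms (Rx 10).
uleane: reached.
xelane: reached.
lioide: reached.
morine: reached.
lamide: reached.
qorate: reached.
All 6 are reached.

6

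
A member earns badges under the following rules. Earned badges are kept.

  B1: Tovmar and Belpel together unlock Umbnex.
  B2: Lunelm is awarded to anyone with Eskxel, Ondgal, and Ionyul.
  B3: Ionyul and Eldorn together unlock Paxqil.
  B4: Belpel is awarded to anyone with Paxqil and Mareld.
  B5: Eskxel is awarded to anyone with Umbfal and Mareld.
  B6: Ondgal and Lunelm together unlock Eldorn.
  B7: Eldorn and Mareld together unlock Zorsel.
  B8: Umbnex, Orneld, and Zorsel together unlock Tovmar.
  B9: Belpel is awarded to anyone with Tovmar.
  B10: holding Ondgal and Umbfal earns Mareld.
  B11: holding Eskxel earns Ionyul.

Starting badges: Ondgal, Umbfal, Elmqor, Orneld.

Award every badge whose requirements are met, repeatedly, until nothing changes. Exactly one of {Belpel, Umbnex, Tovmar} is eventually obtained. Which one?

With Ondgal and Umbfal, Mareld is earned (B10).
With Umbfal and Mareld, Eskxel is earned (B5).
With Eskxel, Ionyul is earned (B11).
With Eskxel, Ondgal, and Ionyul, Lunelm is earned (B2).
With Ondgal and Lunelm, Eldorn is earned (B6).
With Ionyul and Eldorn, Paxqil is earned (B3).
With Paxqil and Mareld, Belpel is earned (B4).
Umbnex would need Tovmar and Belpel (B1), but Tovmar is never earned. Tovmar would need Umbnex, Orneld, and Zorsel (B8), but Umbnex is never earned.

Belpel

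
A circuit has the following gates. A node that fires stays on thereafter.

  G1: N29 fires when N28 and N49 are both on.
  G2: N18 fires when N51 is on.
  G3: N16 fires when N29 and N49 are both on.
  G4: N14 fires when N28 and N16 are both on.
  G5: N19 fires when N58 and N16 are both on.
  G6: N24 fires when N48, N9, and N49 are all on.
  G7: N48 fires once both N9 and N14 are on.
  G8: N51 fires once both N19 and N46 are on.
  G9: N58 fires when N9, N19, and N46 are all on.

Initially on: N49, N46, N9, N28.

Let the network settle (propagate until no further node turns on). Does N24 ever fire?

G1: N28 and N49 on → N29 on.
G3: N29 and N49 on → N16 on.
N28 and N16 are on, so N14 fires (G4).
N9 and N14 are on, so N48 fires (G7).
N48, N9, and N49 are on, so N24 fires (G6).

Yes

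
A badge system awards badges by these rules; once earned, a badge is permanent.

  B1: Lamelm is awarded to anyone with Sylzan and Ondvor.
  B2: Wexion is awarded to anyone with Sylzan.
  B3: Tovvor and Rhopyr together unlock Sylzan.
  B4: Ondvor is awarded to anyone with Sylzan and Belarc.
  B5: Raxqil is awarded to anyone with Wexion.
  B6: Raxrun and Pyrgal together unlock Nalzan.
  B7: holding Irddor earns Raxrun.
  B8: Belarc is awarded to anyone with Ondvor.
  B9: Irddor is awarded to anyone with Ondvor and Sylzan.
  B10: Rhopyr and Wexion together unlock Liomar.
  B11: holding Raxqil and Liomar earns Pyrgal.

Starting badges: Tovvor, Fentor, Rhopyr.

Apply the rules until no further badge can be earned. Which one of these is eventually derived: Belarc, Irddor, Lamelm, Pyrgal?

Pyrgal

With Tovvor and Rhopyr, Sylzan is earned (B3).
With Sylzan, Wexion is earned (B2).
With Wexion, Raxqil is earned (B5).
With Rhopyr and Wexion, Liomar is earned (B10).
With Raxqil and Liomar, Pyrgal is earned (B11).
Belarc would need Ondvor (B8), but Ondvor is never earned. Lamelm would need Sylzan and Ondvor (B1), but Ondvor is never earned. Irddor would need Ondvor and Sylzan (B9), but Ondvor is never earned.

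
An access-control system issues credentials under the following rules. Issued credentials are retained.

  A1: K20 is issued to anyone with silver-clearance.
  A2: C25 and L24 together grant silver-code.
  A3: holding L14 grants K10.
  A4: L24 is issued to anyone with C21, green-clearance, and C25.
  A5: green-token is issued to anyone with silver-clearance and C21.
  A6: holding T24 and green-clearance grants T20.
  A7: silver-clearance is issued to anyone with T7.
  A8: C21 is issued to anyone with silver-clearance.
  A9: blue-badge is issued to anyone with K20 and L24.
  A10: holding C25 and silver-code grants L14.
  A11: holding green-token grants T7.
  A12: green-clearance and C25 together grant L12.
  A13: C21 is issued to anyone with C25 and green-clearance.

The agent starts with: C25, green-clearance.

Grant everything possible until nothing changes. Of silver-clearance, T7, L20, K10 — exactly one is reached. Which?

Holding C25 and green-clearance grants C21 (A13).
Holding C21, green-clearance, and C25 grants L24 (A4).
Holding C25 and L24 grants silver-code (A2).
Holding C25 and silver-code grants L14 (A10).
Holding L14 grants K10 (A3).
silver-clearance would need T7 (A7), but T7 is never granted. T7 would need green-token (A11), but green-token is never granted. No rule produces L20, and it is not given.

K10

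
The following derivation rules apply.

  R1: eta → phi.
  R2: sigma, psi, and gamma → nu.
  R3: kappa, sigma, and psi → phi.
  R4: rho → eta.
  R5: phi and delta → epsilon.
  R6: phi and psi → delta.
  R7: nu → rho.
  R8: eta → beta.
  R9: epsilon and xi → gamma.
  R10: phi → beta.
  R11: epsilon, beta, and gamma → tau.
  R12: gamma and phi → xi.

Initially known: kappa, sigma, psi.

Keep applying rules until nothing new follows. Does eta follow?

eta would need rho (R4), but rho is never established.

No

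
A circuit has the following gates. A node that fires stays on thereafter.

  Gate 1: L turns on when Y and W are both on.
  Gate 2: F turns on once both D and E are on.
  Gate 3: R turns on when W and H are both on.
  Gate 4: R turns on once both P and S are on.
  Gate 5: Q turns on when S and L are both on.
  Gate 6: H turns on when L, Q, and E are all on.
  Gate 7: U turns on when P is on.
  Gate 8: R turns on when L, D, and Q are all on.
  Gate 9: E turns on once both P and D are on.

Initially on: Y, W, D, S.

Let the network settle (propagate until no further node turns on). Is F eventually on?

No

F would need D and E (Gate 2), but E never turns on.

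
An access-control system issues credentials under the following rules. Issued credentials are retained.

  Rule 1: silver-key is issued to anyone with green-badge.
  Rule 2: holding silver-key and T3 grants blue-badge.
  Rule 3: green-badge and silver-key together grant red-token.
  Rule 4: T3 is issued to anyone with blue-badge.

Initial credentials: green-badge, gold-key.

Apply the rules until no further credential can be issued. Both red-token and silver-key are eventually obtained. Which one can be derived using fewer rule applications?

silver-key

silver-key: Holding green-badge grants silver-key (Rule 1). [1 rule application]
red-token: Holding green-badge grants silver-key (Rule 1). Holding green-badge and silver-key grants red-token (Rule 3). [2 rule applications]
silver-key needs fewer.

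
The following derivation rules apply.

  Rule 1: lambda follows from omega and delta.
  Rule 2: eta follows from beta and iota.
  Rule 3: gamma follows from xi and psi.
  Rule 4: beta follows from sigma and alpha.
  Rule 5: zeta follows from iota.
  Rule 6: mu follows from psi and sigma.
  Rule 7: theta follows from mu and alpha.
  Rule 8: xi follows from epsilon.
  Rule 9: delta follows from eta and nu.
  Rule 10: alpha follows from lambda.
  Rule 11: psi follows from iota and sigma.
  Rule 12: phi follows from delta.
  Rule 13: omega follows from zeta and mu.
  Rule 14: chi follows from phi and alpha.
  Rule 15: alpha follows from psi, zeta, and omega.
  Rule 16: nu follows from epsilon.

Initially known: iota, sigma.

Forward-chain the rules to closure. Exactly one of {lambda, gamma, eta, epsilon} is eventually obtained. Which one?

eta

From iota and sigma, Rule 11 gives psi.
From iota, Rule 5 gives zeta.
From psi and sigma, Rule 6 gives mu.
From zeta and mu, Rule 13 gives omega.
From psi, zeta, and omega, Rule 15 gives alpha.
sigma and alpha hold, so beta follows (Rule 4).
From beta and iota, Rule 2 gives eta.
No rule produces epsilon, and it is not given. lambda would need omega and delta (Rule 1), but delta is never established. gamma would need xi and psi (Rule 3), but xi is never established.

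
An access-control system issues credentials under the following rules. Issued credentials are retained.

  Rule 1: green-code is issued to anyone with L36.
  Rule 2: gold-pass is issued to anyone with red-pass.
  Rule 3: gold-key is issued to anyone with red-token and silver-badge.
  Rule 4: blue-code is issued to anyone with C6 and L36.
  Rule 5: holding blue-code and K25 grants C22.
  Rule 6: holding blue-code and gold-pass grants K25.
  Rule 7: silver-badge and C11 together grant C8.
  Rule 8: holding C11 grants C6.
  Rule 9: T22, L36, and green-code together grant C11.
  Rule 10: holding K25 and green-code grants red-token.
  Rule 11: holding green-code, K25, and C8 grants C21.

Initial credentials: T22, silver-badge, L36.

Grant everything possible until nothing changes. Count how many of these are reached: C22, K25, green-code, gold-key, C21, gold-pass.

Holding L36 grants green-code (Rule 1).
C22 would need blue-code and K25 (Rule 5), but K25 is never granted.
K25 would need blue-code and gold-pass (Rule 6), but gold-pass is never granted.
green-code: reached.
gold-key would need red-token and silver-badge (Rule 3), but red-token is never granted.
C21 would need green-code, K25, and C8 (Rule 11), but K25 is never granted.
gold-pass would need red-pass (Rule 2), but red-pass is never granted.
Reached: green-code — 1 of the 6.

1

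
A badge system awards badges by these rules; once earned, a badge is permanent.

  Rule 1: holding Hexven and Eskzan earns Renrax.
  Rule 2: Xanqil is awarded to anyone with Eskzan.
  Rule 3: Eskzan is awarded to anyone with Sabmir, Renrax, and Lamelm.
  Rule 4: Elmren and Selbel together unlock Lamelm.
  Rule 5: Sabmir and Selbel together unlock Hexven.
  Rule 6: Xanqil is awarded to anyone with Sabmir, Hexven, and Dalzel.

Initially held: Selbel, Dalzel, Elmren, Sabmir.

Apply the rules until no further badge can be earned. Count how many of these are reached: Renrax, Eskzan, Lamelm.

1

With Elmren and Selbel, Lamelm is earned (Rule 4).
Renrax would need Hexven and Eskzan (Rule 1), but Eskzan is never earned.
Eskzan would need Sabmir, Renrax, and Lamelm (Rule 3), but Renrax is never earned.
Lamelm: reached.
Reached: Lamelm — 1 of the 3.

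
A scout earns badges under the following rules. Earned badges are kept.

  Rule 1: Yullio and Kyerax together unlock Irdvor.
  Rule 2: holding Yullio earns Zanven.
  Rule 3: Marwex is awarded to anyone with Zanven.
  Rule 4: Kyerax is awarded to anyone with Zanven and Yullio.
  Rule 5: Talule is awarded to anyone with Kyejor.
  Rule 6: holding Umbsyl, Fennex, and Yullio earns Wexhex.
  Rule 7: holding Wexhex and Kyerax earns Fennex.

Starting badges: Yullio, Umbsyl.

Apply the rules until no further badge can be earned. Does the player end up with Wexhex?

No

Wexhex would need Umbsyl, Fennex, and Yullio (Rule 6), but Fennex is never earned.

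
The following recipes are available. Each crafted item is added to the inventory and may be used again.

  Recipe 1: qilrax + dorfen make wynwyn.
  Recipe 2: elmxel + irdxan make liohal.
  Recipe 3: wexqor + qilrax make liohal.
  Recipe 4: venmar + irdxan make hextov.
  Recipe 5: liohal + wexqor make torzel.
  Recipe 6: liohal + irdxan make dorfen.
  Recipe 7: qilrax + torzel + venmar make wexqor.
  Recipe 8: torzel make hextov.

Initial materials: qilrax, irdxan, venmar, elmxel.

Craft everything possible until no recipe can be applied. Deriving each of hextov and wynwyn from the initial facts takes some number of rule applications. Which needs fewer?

hextov: venmar + irdxan → hextov (Recipe 4). [1 rule application]
wynwyn: elmxel + irdxan → liohal (Recipe 2). Using Recipe 6, liohal and irdxan make dorfen. Using Recipe 1, qilrax and dorfen make wynwyn. [3 rule applications]
hextov needs fewer.

hextov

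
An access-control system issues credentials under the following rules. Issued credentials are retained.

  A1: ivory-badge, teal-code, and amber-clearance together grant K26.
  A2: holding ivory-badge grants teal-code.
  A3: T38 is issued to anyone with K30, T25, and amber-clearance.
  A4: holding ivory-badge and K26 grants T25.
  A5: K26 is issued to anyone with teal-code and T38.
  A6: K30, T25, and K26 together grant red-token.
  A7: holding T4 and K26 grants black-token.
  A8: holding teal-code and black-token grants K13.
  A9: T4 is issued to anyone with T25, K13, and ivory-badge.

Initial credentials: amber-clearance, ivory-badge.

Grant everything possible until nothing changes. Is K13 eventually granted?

No

K13 would need teal-code and black-token (A8), but black-token is never granted.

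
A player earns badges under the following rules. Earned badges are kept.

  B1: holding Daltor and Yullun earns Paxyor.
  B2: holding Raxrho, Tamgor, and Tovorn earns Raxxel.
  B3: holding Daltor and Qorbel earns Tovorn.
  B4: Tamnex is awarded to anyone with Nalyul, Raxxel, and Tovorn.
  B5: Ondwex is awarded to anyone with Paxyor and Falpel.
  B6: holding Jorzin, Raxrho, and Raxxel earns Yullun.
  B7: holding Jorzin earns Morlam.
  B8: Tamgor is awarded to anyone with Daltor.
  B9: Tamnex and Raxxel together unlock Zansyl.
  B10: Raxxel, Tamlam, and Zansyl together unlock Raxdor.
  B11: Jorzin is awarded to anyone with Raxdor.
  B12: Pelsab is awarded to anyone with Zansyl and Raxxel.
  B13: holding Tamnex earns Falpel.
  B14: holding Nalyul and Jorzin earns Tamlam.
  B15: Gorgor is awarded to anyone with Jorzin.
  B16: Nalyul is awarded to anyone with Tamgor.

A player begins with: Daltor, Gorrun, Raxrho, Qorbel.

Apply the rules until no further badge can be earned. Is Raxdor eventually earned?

Raxdor would need Raxxel, Tamlam, and Zansyl (B10), but Tamlam is never earned.

No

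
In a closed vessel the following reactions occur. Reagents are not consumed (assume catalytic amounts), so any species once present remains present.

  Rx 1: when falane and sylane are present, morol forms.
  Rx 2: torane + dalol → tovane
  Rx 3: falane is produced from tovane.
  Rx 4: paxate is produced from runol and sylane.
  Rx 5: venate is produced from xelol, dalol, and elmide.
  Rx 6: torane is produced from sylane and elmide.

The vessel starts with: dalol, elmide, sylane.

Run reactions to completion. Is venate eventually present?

No

venate would need xelol, dalol, and elmide (Rx 5), but xelol never forms.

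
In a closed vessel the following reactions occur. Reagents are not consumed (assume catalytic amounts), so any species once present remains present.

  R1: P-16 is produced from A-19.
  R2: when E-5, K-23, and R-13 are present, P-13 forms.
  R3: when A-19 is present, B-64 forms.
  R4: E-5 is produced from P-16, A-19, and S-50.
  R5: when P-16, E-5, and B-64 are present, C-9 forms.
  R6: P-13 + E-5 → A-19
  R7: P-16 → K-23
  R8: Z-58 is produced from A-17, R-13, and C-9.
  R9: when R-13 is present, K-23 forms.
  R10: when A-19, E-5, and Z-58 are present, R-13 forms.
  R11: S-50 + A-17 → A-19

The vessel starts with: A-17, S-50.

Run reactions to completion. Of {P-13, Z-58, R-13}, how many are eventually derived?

0

P-13 would need E-5, K-23, and R-13 (R2), but R-13 never forms.
Z-58 would need A-17, R-13, and C-9 (R8), but R-13 never forms.
R-13 would need A-19, E-5, and Z-58 (R10), but Z-58 never forms.
None of the 3 are reached.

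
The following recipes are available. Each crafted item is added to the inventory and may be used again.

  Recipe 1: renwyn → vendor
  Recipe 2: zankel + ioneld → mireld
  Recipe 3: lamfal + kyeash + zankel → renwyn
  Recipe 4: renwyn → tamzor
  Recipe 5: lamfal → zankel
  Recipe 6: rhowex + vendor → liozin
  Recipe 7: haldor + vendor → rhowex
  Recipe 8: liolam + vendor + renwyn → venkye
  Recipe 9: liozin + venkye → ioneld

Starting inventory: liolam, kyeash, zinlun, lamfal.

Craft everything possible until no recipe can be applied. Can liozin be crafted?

liozin would need rhowex and vendor (Recipe 6), but rhowex is never obtained.

No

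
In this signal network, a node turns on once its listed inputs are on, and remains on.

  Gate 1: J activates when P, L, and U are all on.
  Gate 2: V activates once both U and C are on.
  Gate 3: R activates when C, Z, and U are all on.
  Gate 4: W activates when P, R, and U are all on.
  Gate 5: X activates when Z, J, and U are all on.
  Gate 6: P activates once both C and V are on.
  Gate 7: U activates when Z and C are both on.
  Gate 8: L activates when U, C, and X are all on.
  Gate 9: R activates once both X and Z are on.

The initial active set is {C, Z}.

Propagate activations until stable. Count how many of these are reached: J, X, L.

0

J would need P, L, and U (Gate 1), but L never turns on.
X would need Z, J, and U (Gate 5), but J never turns on.
L would need U, C, and X (Gate 8), but X never turns on.
None of the 3 are reached.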